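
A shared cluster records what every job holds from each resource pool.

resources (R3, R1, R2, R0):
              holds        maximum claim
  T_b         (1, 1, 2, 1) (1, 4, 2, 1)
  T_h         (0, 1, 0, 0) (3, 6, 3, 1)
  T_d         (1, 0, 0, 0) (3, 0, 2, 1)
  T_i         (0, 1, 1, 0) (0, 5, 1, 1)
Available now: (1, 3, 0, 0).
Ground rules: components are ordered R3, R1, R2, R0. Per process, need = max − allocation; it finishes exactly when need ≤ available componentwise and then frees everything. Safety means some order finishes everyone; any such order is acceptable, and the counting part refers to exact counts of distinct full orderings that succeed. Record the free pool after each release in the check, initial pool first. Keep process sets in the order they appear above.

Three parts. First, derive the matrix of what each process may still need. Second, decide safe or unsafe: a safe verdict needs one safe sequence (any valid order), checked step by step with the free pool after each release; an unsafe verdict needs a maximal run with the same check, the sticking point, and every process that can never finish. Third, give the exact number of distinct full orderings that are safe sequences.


(1) Outstanding need per process (order R3, R1, R2, R0):
  T_b: (0, 3, 0, 0)
  T_h: (3, 5, 3, 1)
  T_d: (2, 0, 2, 1)
  T_i: (0, 4, 0, 1)
(2) SAFE — a valid safe sequence is T_b, T_d, T_i, T_h.
Key observation: at T_b the run first touches a limit — (0, 3, 0, 0) against (1, 3, 0, 0), exact on a resource it actually requests.
Check, step by step:
  pool = (1, 3, 0, 0)
  T_b needs (0, 3, 0, 0) <= (1, 3, 0, 0) -> finishes; pool += (1, 1, 2, 1) = (2, 4, 2, 1)
  T_d needs (2, 0, 2, 1) <= (2, 4, 2, 1) -> finishes; pool += (1, 0, 0, 0) = (3, 4, 2, 1)
  T_i needs (0, 4, 0, 1) <= (3, 4, 2, 1) -> finishes; pool += (0, 1, 1, 0) = (3, 5, 3, 1)
  T_h needs (3, 5, 3, 1) <= (3, 5, 3, 1) -> finishes; pool += (0, 1, 0, 0) = (3, 6, 3, 1)
(3) Exactly 2 of the possible complete orderings are safe sequences.


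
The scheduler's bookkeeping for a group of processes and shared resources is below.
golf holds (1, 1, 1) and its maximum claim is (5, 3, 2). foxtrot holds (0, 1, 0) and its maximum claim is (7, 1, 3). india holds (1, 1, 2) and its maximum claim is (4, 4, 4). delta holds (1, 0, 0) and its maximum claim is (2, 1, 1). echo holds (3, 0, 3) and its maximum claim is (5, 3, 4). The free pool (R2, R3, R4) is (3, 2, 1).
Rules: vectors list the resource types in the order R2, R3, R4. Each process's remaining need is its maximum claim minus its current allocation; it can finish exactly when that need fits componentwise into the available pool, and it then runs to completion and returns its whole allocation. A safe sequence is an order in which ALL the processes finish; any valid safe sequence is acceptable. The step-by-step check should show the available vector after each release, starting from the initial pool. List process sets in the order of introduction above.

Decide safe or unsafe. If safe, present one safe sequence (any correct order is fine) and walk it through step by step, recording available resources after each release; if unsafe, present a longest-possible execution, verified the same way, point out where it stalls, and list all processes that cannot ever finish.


SAFE, for example via the order delta, golf, echo, india, foxtrot.
Key observation: delta is the earliest step where a requested resource binds exactly: need (1, 1, 1), pool (3, 2, 1) at its turn.
Verifying each step:
  pool = (3, 2, 1)
  delta needs (1, 1, 1) <= (3, 2, 1) -> finishes; pool += (1, 0, 0) = (4, 2, 1)
  golf needs (4, 2, 1) <= (4, 2, 1) -> finishes; pool += (1, 1, 1) = (5, 3, 2)
  echo needs (2, 3, 1) <= (5, 3, 2) -> finishes; pool += (3, 0, 3) = (8, 3, 5)
  india needs (3, 3, 2) <= (8, 3, 5) -> finishes; pool += (1, 1, 2) = (9, 4, 7)
  foxtrot needs (7, 0, 3) <= (9, 4, 7) -> finishes; pool += (0, 1, 0) = (9, 5, 7)


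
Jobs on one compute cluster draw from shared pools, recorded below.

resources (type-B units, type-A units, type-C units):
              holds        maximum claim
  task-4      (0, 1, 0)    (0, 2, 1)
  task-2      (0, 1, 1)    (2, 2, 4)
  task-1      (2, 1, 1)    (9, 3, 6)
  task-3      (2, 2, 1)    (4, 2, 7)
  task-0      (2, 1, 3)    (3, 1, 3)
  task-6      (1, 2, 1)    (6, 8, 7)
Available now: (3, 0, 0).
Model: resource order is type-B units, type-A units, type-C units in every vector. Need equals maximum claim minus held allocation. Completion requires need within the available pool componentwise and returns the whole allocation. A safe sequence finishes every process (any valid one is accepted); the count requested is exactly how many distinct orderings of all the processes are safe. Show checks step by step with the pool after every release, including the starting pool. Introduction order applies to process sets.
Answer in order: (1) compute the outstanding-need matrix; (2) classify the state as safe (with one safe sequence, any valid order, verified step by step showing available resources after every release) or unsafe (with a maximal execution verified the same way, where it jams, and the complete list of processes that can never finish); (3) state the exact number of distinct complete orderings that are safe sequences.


(1) Outstanding need per process (order type-B units, type-A units, type-C units):
  task-4: (0, 1, 1)
  task-2: (2, 1, 3)
  task-1: (7, 2, 5)
  task-3: (2, 0, 6)
  task-0: (1, 0, 0)
  task-6: (5, 6, 6)
(2) The state is UNSAFE.
Key observation: once task-0, task-2, task-4 finish, the pool peaks at (5, 3, 4) — and every remaining process still needs more type-C units than that.
Going as far as possible: task-0, task-2, task-4; after that, nothing fits. Check, step by step:
  pool = (3, 0, 0)
  task-0 needs (1, 0, 0) <= (3, 0, 0) -> finishes; pool += (2, 1, 3) = (5, 1, 3)
  task-2 needs (2, 1, 3) <= (5, 1, 3) -> finishes; pool += (0, 1, 1) = (5, 2, 4)
  task-4 needs (0, 1, 1) <= (5, 2, 4) -> finishes; pool += (0, 1, 0) = (5, 3, 4)
  blocked: task-1 wants (7, 2, 5), pool (5, 3, 4) — not enough type-B units and type-C units
  blocked: task-3 wants (2, 0, 6), pool (5, 3, 4) — not enough type-C units
  blocked: task-6 wants (5, 6, 6), pool (5, 3, 4) — not enough type-A units and type-C units
Permanently blocked: task-1, task-3 and task-6.
(3) Exactly 0 of the possible complete orderings are safe sequences.


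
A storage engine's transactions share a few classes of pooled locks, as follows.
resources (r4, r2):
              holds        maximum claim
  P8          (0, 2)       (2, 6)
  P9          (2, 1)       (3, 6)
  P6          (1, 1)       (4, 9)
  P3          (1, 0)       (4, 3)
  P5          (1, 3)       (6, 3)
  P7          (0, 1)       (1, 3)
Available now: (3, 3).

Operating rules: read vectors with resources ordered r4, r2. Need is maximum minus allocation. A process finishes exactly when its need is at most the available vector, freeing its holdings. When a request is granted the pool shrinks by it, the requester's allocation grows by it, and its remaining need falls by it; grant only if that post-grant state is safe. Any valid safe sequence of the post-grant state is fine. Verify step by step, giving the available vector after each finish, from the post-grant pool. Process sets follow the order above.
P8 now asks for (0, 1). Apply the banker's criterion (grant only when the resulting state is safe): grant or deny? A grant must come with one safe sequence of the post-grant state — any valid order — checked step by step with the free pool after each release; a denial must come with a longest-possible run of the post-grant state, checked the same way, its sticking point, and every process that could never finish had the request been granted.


GRANT: granting preserves safety; a valid post-grant sequence is P7, P8, P9, P3, P5, P6.
Key observation: even at the reduced pool (3, 2), P7 fits immediately, so safety survives the grant.
Step-by-step check of the post-grant state:
  pool = (3, 2)
  P7 needs (1, 2) <= (3, 2) -> finishes; pool += (0, 1) = (3, 3)
  P8 needs (2, 3) <= (3, 3) -> finishes; pool += (0, 3) = (3, 6)
  P9 needs (1, 5) <= (3, 6) -> finishes; pool += (2, 1) = (5, 7)
  P3 needs (3, 3) <= (5, 7) -> finishes; pool += (1, 0) = (6, 7)
  P5 needs (5, 0) <= (6, 7) -> finishes; pool += (1, 3) = (7, 10)
  P6 needs (3, 8) <= (7, 10) -> finishes; pool += (1, 1) = (8, 11)


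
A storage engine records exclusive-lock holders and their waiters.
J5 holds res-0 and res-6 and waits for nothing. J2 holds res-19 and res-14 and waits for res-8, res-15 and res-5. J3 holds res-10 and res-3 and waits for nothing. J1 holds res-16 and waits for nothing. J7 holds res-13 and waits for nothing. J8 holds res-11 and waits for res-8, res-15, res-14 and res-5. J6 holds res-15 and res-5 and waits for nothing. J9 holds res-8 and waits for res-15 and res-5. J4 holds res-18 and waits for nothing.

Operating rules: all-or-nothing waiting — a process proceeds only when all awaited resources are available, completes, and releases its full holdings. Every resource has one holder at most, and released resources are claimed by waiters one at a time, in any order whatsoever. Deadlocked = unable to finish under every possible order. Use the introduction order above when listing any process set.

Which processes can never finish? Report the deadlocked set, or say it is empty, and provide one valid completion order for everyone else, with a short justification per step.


The deadlocked set is empty.
Key observation: the waits form no ring: some process can always run, and its releases unblock the others one by one.
One completion order for the rest: J1, J5, J6, J9, J4, J7, J2, J8, J3.
Walking it through:
  J1 waits on nothing -> runs at once and releases res-16
  J5 waits on nothing -> runs at once and releases res-0 and res-6
  J6 waits on nothing -> runs at once and releases res-15 and res-5
  run J9 (all its waits — res-15 and res-5 — are resolved); releases res-8
  J4 waits on nothing -> runs at once and releases res-18
  J7 waits on nothing -> runs at once and releases res-13
  run J2 (all its waits — res-8, res-15 and res-5 — are resolved); releases res-19 and res-14
  run J8 (all its waits — res-8, res-15, res-14 and res-5 — are resolved); releases res-11
  J3 waits on nothing -> runs at once and releases res-10 and res-3


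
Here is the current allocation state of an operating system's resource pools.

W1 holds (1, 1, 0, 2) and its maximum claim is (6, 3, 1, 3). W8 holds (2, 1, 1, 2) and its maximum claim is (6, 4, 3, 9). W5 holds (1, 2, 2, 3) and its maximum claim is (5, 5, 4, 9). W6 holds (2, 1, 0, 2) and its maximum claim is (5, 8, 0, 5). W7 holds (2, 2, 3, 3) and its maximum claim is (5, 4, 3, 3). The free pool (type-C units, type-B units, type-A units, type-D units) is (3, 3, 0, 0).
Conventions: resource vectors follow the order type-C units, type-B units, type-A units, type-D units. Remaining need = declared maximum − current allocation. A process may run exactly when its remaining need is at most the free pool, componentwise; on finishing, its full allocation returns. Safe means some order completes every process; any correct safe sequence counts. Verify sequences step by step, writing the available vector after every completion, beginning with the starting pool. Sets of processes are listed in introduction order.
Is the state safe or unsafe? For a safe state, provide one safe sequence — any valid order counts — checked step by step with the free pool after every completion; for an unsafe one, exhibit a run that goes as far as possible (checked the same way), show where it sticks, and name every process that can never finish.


UNSAFE — no complete ordering exists.
Key observation: after W7, W1 the pool peaks at (6, 6, 3, 5), and each blocked process is short somewhere: W8 on type-D units; W5 on type-D units; W6 on type-B units.
Going as far as possible: W7, W1; after that, nothing fits. Step-by-step check:
  pool = (3, 3, 0, 0)
  run W7 (needs (3, 2, 0, 0), free (3, 3, 0, 0)); after release of (2, 2, 3, 3) the pool is (5, 5, 3, 3)
  run W1 (needs (5, 2, 1, 1), free (5, 5, 3, 3)); after release of (1, 1, 0, 2) the pool is (6, 6, 3, 5)
  W8 cannot run: need (4, 3, 2, 7) vs free (6, 6, 3, 5) (insufficient type-D units)
  W5 cannot run: need (4, 3, 2, 6) vs free (6, 6, 3, 5) (insufficient type-D units)
  W6 cannot run: need (3, 7, 0, 3) vs free (6, 6, 3, 5) (insufficient type-B units)
Never able to finish: W8, W5 and W6.


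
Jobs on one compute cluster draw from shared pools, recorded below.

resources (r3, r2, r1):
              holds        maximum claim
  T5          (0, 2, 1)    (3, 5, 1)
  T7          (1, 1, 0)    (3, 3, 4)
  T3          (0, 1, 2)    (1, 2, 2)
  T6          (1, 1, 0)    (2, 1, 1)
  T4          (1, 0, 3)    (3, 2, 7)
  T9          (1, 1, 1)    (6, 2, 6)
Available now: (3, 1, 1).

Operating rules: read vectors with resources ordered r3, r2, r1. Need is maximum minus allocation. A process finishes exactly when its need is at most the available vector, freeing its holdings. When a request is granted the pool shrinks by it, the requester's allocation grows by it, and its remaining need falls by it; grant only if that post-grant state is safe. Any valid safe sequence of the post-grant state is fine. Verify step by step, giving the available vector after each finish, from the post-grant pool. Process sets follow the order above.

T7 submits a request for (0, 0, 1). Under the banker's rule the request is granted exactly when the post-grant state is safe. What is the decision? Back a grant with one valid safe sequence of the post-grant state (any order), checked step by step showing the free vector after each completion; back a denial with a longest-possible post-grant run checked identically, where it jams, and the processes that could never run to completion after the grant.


GRANT — the state after the grant stays safe, e.g. via T3, T6, T5, T7, T4, T9.
Key observation: granting shrinks the pool to (3, 1, 0), yet T3 still fits and the chain goes through.
Check on the post-grant state, step by step:
  pool = (3, 1, 0)
  T3 needs (1, 1, 0) <= (3, 1, 0) -> finishes; pool += (0, 1, 2) = (3, 2, 2)
  T6 needs (1, 0, 1) <= (3, 2, 2) -> finishes; pool += (1, 1, 0) = (4, 3, 2)
  T5 needs (3, 3, 0) <= (4, 3, 2) -> finishes; pool += (0, 2, 1) = (4, 5, 3)
  T7 needs (2, 2, 3) <= (4, 5, 3) -> finishes; pool += (1, 1, 1) = (5, 6, 4)
  T4 needs (2, 2, 4) <= (5, 6, 4) -> finishes; pool += (1, 0, 3) = (6, 6, 7)
  T9 needs (5, 1, 5) <= (6, 6, 7) -> finishes; pool += (1, 1, 1) = (7, 7, 8)


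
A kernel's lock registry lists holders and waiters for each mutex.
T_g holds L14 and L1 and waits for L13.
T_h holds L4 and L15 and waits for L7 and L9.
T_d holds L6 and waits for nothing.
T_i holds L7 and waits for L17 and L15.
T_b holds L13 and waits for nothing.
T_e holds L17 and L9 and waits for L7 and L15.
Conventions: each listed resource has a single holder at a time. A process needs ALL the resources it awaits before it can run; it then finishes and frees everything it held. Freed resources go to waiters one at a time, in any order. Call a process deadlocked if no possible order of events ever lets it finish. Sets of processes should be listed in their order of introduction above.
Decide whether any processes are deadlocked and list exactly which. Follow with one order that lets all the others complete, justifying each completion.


Deadlocked: T_h, T_i and T_e.
Key observation: the loop T_h -> T_i -> T_h blocks itself forever; T_e is caught in further circular waits.
One completion order for the rest: T_b, T_d, T_g.
Step-by-step check:
  T_b: no waits; runs immediately, freeing L13
  T_d: no waits; runs immediately, freeing L6
  T_g waits on L13 — all released -> runs and releases L14 and L1


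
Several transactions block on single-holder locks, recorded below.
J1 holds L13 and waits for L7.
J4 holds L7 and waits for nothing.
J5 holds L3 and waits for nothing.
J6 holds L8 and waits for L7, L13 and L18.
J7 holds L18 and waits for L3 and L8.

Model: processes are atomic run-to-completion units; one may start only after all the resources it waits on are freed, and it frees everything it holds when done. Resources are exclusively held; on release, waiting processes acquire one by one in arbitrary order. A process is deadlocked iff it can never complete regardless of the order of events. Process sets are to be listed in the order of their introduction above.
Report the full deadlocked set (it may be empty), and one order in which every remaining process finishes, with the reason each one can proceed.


Deadlocked set: J6 and J7.
Key observation: the wait chain closes on itself along J6 -> J7 -> J6; no other process is dragged down with it.
The rest can finish in the order J4, J5, J1.
Check, step by step:
  J4 waits on nothing -> runs at once and releases L7
  J5 waits on nothing -> runs at once and releases L3
  J1: everything it awaited (L7) is free; runs, freeing L13


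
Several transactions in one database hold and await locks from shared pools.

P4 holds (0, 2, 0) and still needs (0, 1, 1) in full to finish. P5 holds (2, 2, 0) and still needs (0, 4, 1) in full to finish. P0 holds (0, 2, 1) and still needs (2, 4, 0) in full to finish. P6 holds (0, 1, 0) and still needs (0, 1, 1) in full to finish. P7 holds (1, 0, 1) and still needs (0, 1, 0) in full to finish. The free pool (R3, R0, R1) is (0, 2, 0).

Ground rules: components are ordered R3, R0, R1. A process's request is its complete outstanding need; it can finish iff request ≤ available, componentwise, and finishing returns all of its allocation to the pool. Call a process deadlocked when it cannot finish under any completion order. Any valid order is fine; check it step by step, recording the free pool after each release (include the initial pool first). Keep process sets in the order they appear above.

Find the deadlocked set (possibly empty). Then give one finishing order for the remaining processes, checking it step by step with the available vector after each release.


Nothing here is deadlocked.
Key observation: P7 leads a chain of completions in which each release enables another process.
One completion order for the rest: P7, P6, P4, P5, P0. Walking it through:
  pool = (0, 2, 0)
  P7 needs (0, 1, 0) <= (0, 2, 0) -> finishes; pool += (1, 0, 1) = (1, 2, 1)
  P6 needs (0, 1, 1) <= (1, 2, 1) -> finishes; pool += (0, 1, 0) = (1, 3, 1)
  P4 needs (0, 1, 1) <= (1, 3, 1) -> finishes; pool += (0, 2, 0) = (1, 5, 1)
  P5 needs (0, 4, 1) <= (1, 5, 1) -> finishes; pool += (2, 2, 0) = (3, 7, 1)
  P0 needs (2, 4, 0) <= (3, 7, 1) -> finishes; pool += (0, 2, 1) = (3, 9, 2)


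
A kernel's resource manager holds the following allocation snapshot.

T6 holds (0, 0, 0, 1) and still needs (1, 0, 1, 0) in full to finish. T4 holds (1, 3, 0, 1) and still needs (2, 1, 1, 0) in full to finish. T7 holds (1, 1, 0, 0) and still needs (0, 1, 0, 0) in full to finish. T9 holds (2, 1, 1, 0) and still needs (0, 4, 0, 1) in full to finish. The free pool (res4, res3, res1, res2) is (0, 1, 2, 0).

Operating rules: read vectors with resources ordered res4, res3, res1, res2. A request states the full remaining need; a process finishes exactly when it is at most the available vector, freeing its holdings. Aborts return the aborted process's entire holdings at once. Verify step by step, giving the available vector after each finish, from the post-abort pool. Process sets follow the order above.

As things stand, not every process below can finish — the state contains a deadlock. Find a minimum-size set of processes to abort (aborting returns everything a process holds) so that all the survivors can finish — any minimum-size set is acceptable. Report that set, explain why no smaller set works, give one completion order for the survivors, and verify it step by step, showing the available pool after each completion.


Minimum abort set: T4.
Key observation: no ordering could ever have run T9 before the abort of T4; with (1, 3, 0, 1) back in the pool it fits at step 3.
Minimality: the empty abort set fails — the state is deadlocked as it stands.
One survivor order: T6, T7, T9. Check, step by step (post-abort pool first):
  pool = (1, 4, 2, 1)
  T6 needs (1, 0, 1, 0) <= (1, 4, 2, 1) -> finishes; pool += (0, 0, 0, 1) = (1, 4, 2, 2)
  T7 needs (0, 1, 0, 0) <= (1, 4, 2, 2) -> finishes; pool += (1, 1, 0, 0) = (2, 5, 2, 2)
  T9 needs (0, 4, 0, 1) <= (2, 5, 2, 2) -> finishes; pool += (2, 1, 1, 0) = (4, 6, 3, 2)


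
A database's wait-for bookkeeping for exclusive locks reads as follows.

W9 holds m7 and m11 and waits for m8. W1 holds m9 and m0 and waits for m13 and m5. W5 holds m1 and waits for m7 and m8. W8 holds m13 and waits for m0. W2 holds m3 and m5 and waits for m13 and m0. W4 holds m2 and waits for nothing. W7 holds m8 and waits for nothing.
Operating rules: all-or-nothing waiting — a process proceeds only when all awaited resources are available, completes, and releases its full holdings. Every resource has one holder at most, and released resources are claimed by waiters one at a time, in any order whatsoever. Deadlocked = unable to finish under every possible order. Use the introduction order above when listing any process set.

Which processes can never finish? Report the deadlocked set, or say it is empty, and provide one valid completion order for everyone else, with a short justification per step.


Deadlocked set: W1, W8 and W2.
Key observation: nobody on the ring W1 -> W8 -> W1 can start until another member finishes, which never happens; W2 is caught in further circular waits.
One completion order for the rest: W7, W9, W4, W5.
Walking it through:
  W7: no waits; runs immediately, freeing m8
  W9: everything it awaited (m8) is free; runs, freeing m7 and m11
  W4: no waits; runs immediately, freeing m2
  W5: everything it awaited (m7 and m8) is free; runs, freeing m1


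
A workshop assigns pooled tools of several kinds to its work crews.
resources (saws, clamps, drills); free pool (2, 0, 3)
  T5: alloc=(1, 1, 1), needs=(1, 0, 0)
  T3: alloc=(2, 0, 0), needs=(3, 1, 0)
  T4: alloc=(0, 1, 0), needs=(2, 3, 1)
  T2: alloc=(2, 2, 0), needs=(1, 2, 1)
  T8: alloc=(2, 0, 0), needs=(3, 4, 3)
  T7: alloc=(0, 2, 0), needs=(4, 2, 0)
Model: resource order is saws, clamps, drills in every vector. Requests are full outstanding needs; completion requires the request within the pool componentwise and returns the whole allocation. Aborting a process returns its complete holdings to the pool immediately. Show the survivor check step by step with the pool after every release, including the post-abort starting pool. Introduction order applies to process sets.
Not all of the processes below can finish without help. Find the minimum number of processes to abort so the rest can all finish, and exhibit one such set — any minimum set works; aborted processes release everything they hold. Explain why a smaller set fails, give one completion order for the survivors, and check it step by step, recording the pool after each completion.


Minimum abort set: T2.
Key observation: before aborting T2, T7 was permanently blocked — no order could ever run it; afterwards it completes at step 2.
Minimality: the empty abort set fails — the state is deadlocked as it stands.
One survivor order: T3, T7, T4, T8, T5. Check, step by step (post-abort pool first):
  pool = (4, 2, 3)
  T3: need (3, 1, 0) fits (4, 2, 3); releases (2, 0, 0), pool now (6, 2, 3)
  T7: need (4, 2, 0) fits (6, 2, 3); releases (0, 2, 0), pool now (6, 4, 3)
  T4: need (2, 3, 1) fits (6, 4, 3); releases (0, 1, 0), pool now (6, 5, 3)
  T8: need (3, 4, 3) fits (6, 5, 3); releases (2, 0, 0), pool now (8, 5, 3)
  T5: need (1, 0, 0) fits (8, 5, 3); releases (1, 1, 1), pool now (9, 6, 4)


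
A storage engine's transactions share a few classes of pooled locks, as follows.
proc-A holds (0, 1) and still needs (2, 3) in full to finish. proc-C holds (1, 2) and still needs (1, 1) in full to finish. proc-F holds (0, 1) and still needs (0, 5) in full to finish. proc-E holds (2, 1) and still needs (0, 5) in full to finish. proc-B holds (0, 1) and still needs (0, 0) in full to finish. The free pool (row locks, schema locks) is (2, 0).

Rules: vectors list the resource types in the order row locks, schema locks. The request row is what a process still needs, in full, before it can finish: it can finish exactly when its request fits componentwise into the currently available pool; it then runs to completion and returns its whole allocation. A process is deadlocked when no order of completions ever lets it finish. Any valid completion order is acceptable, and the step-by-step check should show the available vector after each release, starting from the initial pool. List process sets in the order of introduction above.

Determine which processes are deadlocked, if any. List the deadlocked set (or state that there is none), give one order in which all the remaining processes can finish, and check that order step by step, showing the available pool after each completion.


The deadlocked set is proc-F and proc-E.
Key observation: schema locks is the bottleneck — with proc-B, proc-C, proc-A done the pool holds (3, 4), short of every remaining need.
A valid finishing order for the others: proc-B, proc-C, proc-A. Verifying each step:
  pool = (2, 0)
  run proc-B (needs (0, 0), free (2, 0)); after release of (0, 1) the pool is (2, 1)
  run proc-C (needs (1, 1), free (2, 1)); after release of (1, 2) the pool is (3, 3)
  run proc-A (needs (2, 3), free (3, 3)); after release of (0, 1) the pool is (3, 4)
The blocked processes can never fit:
  proc-F still needs (0, 5) but only (3, 4) is free — short on schema locks
  proc-E still needs (0, 5) but only (3, 4) is free — short on schema locks


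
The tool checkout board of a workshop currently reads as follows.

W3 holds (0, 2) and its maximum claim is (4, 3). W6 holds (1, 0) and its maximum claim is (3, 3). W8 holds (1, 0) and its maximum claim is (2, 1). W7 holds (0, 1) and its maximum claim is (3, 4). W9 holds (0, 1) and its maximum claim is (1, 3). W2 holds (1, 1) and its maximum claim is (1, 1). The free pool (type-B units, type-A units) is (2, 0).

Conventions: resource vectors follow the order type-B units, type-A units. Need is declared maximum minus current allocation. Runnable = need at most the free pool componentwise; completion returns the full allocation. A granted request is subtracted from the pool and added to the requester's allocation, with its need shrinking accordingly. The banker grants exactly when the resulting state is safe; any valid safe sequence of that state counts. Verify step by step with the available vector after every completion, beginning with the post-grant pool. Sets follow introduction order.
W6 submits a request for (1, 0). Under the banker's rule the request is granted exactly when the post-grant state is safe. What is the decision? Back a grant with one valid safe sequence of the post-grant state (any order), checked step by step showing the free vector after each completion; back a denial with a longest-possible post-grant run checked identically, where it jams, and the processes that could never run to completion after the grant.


DENY. Granting would leave the state unsafe.
Key observation: after W2, W8 the pool peaks at (3, 1), and each blocked process is short somewhere: W3 on type-B units; W6 on type-A units; W7 on type-A units; W9 on type-A units.
Pretend the grant happened; the run W2, W8 goes as far as possible. Step-by-step check:
  pool = (1, 0)
  W2 needs (0, 0) <= (1, 0) -> finishes; pool += (1, 1) = (2, 1)
  W8 needs (1, 1) <= (2, 1) -> finishes; pool += (1, 0) = (3, 1)
  W3 cannot run: need (4, 1) vs free (3, 1) (insufficient type-B units)
  W6 cannot run: need (1, 3) vs free (3, 1) (insufficient type-A units)
  W7 cannot run: need (3, 3) vs free (3, 1) (insufficient type-A units)
  W9 cannot run: need (1, 2) vs free (3, 1) (insufficient type-A units)
Processes that could never finish after the grant: W3, W6, W7 and W9.


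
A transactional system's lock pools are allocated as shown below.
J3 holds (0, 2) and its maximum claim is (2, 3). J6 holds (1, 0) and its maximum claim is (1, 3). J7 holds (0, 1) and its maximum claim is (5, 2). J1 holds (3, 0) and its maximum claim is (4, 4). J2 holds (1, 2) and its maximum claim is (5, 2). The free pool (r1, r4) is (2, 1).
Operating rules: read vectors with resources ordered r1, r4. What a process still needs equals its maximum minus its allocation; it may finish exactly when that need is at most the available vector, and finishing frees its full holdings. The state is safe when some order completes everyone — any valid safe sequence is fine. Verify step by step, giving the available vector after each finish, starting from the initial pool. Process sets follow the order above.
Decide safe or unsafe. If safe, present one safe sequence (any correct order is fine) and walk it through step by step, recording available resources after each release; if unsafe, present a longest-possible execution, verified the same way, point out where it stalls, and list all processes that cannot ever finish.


UNSAFE — no complete ordering exists.
Key observation: after J3, J6 the pool peaks at (3, 3), and each blocked process is short somewhere: J7 on r1; J1 on r4; J2 on r1.
The run J3, J6 cannot be extended any further. Walking it through:
  pool = (2, 1)
  J3: need (2, 1) fits (2, 1); releases (0, 2), pool now (2, 3)
  J6: need (0, 3) fits (2, 3); releases (1, 0), pool now (3, 3)
  J7 cannot run: need (5, 1) vs free (3, 3) (insufficient r1)
  J1 cannot run: need (1, 4) vs free (3, 3) (insufficient r4)
  J2 cannot run: need (4, 0) vs free (3, 3) (insufficient r1)
Processes that can never finish: J7, J1 and J2.


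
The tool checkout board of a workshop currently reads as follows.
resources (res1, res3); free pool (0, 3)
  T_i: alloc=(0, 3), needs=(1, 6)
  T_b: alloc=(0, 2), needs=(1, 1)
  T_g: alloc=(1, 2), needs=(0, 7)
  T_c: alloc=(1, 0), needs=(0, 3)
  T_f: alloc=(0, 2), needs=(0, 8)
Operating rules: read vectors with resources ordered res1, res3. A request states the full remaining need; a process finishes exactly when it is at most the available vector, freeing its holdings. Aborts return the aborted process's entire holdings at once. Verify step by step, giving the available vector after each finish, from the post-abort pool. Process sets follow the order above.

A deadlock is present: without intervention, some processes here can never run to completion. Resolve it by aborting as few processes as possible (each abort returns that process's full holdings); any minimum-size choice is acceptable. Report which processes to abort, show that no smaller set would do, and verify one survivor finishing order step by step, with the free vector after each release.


The answer: abort T_i.
Key observation: before aborting T_i, T_f was permanently blocked — no order could ever run it; afterwards it completes at step 3.
Minimality: the empty abort set fails — the state is deadlocked as it stands.
The survivors complete as T_c, T_b, T_f, T_g. Check, step by step (starting from the post-abort pool):
  pool = (0, 6)
  T_c: need (0, 3) fits (0, 6); releases (1, 0), pool now (1, 6)
  T_b: need (1, 1) fits (1, 6); releases (0, 2), pool now (1, 8)
  T_f: need (0, 8) fits (1, 8); releases (0, 2), pool now (1, 10)
  T_g: need (0, 7) fits (1, 10); releases (1, 2), pool now (2, 12)


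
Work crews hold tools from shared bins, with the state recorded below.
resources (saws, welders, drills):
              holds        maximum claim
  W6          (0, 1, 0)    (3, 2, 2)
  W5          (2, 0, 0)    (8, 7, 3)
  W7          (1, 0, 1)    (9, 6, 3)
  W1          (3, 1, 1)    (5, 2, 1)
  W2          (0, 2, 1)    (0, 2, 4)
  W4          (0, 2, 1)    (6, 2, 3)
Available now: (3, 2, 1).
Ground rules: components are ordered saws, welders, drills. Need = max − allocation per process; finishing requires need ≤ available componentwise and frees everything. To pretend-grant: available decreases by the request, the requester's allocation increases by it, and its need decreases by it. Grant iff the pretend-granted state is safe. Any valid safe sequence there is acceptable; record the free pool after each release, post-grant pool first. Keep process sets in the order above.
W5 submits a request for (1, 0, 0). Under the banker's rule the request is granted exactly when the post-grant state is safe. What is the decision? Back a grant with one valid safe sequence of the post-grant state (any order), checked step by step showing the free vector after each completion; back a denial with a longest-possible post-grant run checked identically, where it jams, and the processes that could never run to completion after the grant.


DENY: after the grant no complete ordering would exist.
Key observation: after W1, W6 the pool peaks at (5, 4, 2), and each blocked process is short somewhere: W5 on welders, drills; W7 on saws, welders; W2 on drills; W4 on saws.
On the post-grant state, W1, W6 is a maximal run — nothing extends it. Check, step by step:
  pool = (2, 2, 1)
  W1: need (2, 1, 0) fits (2, 2, 1); releases (3, 1, 1), pool now (5, 3, 2)
  W6: need (3, 1, 2) fits (5, 3, 2); releases (0, 1, 0), pool now (5, 4, 2)
  blocked: W5 wants (5, 7, 3), pool (5, 4, 2) — not enough welders and drills
  blocked: W7 wants (8, 6, 2), pool (5, 4, 2) — not enough saws and welders
  blocked: W2 wants (0, 0, 3), pool (5, 4, 2) — not enough drills
  blocked: W4 wants (6, 0, 2), pool (5, 4, 2) — not enough saws
Post-grant, the permanently blocked set is W5, W7, W2 and W4.


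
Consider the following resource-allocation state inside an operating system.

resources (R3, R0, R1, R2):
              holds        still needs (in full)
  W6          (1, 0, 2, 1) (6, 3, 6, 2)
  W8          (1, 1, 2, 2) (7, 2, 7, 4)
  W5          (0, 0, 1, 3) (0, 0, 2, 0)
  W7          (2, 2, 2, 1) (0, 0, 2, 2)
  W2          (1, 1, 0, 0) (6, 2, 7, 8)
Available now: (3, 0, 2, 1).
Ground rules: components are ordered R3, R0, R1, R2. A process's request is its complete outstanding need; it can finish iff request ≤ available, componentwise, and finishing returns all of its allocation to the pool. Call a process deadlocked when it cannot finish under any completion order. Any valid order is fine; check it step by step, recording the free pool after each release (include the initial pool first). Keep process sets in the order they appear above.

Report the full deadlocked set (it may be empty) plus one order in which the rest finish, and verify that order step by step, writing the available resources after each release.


Deadlocked: W6, W8 and W2.
Key observation: once W5, W7 finish, the pool peaks at (5, 2, 5, 5) — and every remaining process still needs more R3 than that.
One completion order for the rest: W5, W7. Walking it through:
  pool = (3, 0, 2, 1)
  W5 needs (0, 0, 2, 0) <= (3, 0, 2, 1) -> finishes; pool += (0, 0, 1, 3) = (3, 0, 3, 4)
  W7 needs (0, 0, 2, 2) <= (3, 0, 3, 4) -> finishes; pool += (2, 2, 2, 1) = (5, 2, 5, 5)
The stuck group stays short no matter what:
  W6 still needs (6, 3, 6, 2) but only (5, 2, 5, 5) is free — short on R3, R0 and R1
  W8 still needs (7, 2, 7, 4) but only (5, 2, 5, 5) is free — short on R3 and R1
  W2 still needs (6, 2, 7, 8) but only (5, 2, 5, 5) is free — short on R3, R1 and R2


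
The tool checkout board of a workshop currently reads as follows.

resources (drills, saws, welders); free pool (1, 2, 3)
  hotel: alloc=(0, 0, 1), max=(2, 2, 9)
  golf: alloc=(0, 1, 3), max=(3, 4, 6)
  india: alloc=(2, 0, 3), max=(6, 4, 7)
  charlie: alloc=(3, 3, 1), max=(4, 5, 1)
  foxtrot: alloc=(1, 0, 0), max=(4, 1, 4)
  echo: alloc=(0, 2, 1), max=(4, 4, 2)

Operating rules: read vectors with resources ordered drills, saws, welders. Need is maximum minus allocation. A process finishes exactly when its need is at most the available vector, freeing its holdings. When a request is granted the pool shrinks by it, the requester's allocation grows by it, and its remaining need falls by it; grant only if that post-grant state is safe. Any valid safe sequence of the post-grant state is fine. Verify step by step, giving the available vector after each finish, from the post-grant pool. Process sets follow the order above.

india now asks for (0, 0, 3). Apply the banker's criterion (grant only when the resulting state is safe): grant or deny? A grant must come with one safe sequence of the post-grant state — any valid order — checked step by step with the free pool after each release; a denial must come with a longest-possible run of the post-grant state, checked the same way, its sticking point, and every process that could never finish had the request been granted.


GRANT. The post-grant state is safe; one safe sequence: charlie, echo, india, foxtrot, hotel, golf.
Key observation: after the grant the pool drops to (1, 2, 0), which still lets charlie finish first and unwind the rest.
Step-by-step check of the post-grant state:
  pool = (1, 2, 0)
  run charlie (needs (1, 2, 0), free (1, 2, 0)); after release of (3, 3, 1) the pool is (4, 5, 1)
  run echo (needs (4, 2, 1), free (4, 5, 1)); after release of (0, 2, 1) the pool is (4, 7, 2)
  run india (needs (4, 4, 1), free (4, 7, 2)); after release of (2, 0, 6) the pool is (6, 7, 8)
  run foxtrot (needs (3, 1, 4), free (6, 7, 8)); after release of (1, 0, 0) the pool is (7, 7, 8)
  run hotel (needs (2, 2, 8), free (7, 7, 8)); after release of (0, 0, 1) the pool is (7, 7, 9)
  run golf (needs (3, 3, 3), free (7, 7, 9)); after release of (0, 1, 3) the pool is (7, 8, 12)


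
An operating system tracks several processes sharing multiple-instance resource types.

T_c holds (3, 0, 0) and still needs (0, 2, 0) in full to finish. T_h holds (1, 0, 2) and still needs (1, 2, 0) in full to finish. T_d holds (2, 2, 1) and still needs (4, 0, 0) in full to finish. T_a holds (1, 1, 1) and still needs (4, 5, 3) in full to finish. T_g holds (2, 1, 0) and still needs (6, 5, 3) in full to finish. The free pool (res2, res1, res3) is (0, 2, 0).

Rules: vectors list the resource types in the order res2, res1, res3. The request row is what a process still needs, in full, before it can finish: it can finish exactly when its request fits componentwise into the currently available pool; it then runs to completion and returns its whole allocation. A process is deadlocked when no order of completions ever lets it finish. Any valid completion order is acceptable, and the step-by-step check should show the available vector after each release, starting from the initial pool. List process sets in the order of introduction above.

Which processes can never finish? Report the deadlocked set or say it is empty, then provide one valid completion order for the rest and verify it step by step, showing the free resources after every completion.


Deadlocked: T_a and T_g.
Key observation: once T_c, T_h, T_d finish, the pool peaks at (6, 4, 3) — and every remaining process still needs more res1 than that.
One completion order for the rest: T_c, T_h, T_d. Walking it through:
  pool = (0, 2, 0)
  T_c needs (0, 2, 0) <= (0, 2, 0) -> finishes; pool += (3, 0, 0) = (3, 2, 0)
  T_h needs (1, 2, 0) <= (3, 2, 0) -> finishes; pool += (1, 0, 2) = (4, 2, 2)
  T_d needs (4, 0, 0) <= (4, 2, 2) -> finishes; pool += (2, 2, 1) = (6, 4, 3)
None of the blocked processes ever fits:
  blocked: T_a wants (4, 5, 3), pool (6, 4, 3) — not enough res1
  blocked: T_g wants (6, 5, 3), pool (6, 4, 3) — not enough res1


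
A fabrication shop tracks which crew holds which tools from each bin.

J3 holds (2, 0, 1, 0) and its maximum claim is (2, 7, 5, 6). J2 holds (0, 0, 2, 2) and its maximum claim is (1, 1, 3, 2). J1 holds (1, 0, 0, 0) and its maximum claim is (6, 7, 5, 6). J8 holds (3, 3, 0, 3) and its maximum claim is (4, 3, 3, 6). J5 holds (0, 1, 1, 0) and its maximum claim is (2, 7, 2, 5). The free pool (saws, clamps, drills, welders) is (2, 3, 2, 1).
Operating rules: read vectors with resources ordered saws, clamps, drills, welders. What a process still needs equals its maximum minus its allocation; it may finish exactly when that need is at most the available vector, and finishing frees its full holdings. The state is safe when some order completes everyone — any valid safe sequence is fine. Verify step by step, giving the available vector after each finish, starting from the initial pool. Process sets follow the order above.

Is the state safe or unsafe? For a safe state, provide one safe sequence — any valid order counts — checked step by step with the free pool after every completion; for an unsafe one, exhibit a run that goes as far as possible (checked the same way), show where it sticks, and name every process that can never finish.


SAFE, for example via the order J2, J8, J5, J3, J1.
Key observation: reading the order forward, J8 is the first process whose need (1, 0, 3, 3) meets the free pool (2, 3, 4, 3) exactly on a resource it requests.
Verifying each step:
  pool = (2, 3, 2, 1)
  run J2 (needs (1, 1, 1, 0), free (2, 3, 2, 1)); after release of (0, 0, 2, 2) the pool is (2, 3, 4, 3)
  run J8 (needs (1, 0, 3, 3), free (2, 3, 4, 3)); after release of (3, 3, 0, 3) the pool is (5, 6, 4, 6)
  run J5 (needs (2, 6, 1, 5), free (5, 6, 4, 6)); after release of (0, 1, 1, 0) the pool is (5, 7, 5, 6)
  run J3 (needs (0, 7, 4, 6), free (5, 7, 5, 6)); after release of (2, 0, 1, 0) the pool is (7, 7, 6, 6)
  run J1 (needs (5, 7, 5, 6), free (7, 7, 6, 6)); after release of (1, 0, 0, 0) the pool is (8, 7, 6, 6)
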